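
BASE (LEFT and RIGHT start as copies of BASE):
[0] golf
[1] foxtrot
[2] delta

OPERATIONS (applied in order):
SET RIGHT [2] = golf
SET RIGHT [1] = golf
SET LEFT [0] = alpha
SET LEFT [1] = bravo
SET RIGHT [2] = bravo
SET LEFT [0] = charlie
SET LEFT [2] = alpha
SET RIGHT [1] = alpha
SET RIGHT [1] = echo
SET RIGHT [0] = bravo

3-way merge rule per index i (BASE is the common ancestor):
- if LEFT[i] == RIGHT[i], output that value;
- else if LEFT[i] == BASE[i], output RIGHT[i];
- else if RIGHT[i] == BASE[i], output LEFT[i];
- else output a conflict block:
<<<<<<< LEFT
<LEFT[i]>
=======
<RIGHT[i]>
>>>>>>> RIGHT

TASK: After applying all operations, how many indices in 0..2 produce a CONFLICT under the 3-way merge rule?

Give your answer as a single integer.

Final LEFT:  [charlie, bravo, alpha]
Final RIGHT: [bravo, echo, bravo]
i=0: BASE=golf L=charlie R=bravo all differ -> CONFLICT
i=1: BASE=foxtrot L=bravo R=echo all differ -> CONFLICT
i=2: BASE=delta L=alpha R=bravo all differ -> CONFLICT
Conflict count: 3

Answer: 3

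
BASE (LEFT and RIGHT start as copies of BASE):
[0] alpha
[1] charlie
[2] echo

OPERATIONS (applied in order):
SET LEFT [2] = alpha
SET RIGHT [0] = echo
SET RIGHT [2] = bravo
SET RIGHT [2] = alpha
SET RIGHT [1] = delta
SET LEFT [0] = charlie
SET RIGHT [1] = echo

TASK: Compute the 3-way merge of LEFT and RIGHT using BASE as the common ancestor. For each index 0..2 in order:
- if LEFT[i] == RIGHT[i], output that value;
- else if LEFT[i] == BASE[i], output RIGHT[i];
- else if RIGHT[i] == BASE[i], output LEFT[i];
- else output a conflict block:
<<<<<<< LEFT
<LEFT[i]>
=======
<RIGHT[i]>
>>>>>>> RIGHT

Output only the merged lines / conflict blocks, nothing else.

Answer: <<<<<<< LEFT
charlie
=======
echo
>>>>>>> RIGHT
echo
alpha

Derivation:
Final LEFT:  [charlie, charlie, alpha]
Final RIGHT: [echo, echo, alpha]
i=0: BASE=alpha L=charlie R=echo all differ -> CONFLICT
i=1: L=charlie=BASE, R=echo -> take RIGHT -> echo
i=2: L=alpha R=alpha -> agree -> alpha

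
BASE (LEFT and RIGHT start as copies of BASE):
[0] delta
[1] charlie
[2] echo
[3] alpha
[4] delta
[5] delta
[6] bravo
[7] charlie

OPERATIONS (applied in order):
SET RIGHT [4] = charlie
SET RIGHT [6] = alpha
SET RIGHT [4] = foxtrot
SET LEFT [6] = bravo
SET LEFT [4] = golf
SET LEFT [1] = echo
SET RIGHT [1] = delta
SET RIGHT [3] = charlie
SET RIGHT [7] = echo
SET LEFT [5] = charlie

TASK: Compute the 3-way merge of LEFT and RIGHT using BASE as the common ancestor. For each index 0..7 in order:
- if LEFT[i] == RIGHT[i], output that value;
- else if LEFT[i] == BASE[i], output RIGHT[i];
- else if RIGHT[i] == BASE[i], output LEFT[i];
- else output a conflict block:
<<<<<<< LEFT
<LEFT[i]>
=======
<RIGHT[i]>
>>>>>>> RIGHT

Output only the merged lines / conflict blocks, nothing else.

Answer: delta
<<<<<<< LEFT
echo
=======
delta
>>>>>>> RIGHT
echo
charlie
<<<<<<< LEFT
golf
=======
foxtrot
>>>>>>> RIGHT
charlie
alpha
echo

Derivation:
Final LEFT:  [delta, echo, echo, alpha, golf, charlie, bravo, charlie]
Final RIGHT: [delta, delta, echo, charlie, foxtrot, delta, alpha, echo]
i=0: L=delta R=delta -> agree -> delta
i=1: BASE=charlie L=echo R=delta all differ -> CONFLICT
i=2: L=echo R=echo -> agree -> echo
i=3: L=alpha=BASE, R=charlie -> take RIGHT -> charlie
i=4: BASE=delta L=golf R=foxtrot all differ -> CONFLICT
i=5: L=charlie, R=delta=BASE -> take LEFT -> charlie
i=6: L=bravo=BASE, R=alpha -> take RIGHT -> alpha
i=7: L=charlie=BASE, R=echo -> take RIGHT -> echo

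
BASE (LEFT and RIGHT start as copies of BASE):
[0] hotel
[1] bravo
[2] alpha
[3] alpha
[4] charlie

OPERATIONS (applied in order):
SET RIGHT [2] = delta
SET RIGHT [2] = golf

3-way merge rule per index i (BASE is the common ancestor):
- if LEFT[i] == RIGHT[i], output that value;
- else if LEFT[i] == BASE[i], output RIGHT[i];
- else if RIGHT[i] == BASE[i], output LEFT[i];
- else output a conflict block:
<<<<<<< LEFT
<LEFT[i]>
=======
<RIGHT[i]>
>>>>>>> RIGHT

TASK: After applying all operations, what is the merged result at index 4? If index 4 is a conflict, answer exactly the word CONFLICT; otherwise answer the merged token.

Answer: charlie

Derivation:
Final LEFT:  [hotel, bravo, alpha, alpha, charlie]
Final RIGHT: [hotel, bravo, golf, alpha, charlie]
i=0: L=hotel R=hotel -> agree -> hotel
i=1: L=bravo R=bravo -> agree -> bravo
i=2: L=alpha=BASE, R=golf -> take RIGHT -> golf
i=3: L=alpha R=alpha -> agree -> alpha
i=4: L=charlie R=charlie -> agree -> charlie
Index 4 -> charlie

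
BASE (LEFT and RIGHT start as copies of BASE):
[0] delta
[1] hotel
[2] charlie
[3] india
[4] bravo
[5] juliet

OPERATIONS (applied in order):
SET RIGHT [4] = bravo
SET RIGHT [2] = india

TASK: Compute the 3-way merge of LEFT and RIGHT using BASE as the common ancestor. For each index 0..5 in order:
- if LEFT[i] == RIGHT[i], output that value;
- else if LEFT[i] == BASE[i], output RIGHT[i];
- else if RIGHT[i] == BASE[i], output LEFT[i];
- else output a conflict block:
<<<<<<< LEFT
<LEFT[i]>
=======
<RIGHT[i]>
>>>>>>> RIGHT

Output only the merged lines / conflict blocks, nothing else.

Final LEFT:  [delta, hotel, charlie, india, bravo, juliet]
Final RIGHT: [delta, hotel, india, india, bravo, juliet]
i=0: L=delta R=delta -> agree -> delta
i=1: L=hotel R=hotel -> agree -> hotel
i=2: L=charlie=BASE, R=india -> take RIGHT -> india
i=3: L=india R=india -> agree -> india
i=4: L=bravo R=bravo -> agree -> bravo
i=5: L=juliet R=juliet -> agree -> juliet

Answer: delta
hotel
india
india
bravo
juliet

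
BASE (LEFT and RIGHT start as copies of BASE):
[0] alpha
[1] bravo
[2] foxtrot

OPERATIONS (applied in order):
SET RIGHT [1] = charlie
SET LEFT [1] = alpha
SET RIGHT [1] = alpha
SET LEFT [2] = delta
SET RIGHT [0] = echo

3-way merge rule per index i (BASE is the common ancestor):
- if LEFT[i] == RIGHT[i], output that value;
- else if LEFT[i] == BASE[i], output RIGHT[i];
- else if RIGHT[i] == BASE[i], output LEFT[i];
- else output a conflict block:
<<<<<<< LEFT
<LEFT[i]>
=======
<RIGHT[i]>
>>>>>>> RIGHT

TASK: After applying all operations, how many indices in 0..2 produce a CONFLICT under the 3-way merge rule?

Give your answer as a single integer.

Final LEFT:  [alpha, alpha, delta]
Final RIGHT: [echo, alpha, foxtrot]
i=0: L=alpha=BASE, R=echo -> take RIGHT -> echo
i=1: L=alpha R=alpha -> agree -> alpha
i=2: L=delta, R=foxtrot=BASE -> take LEFT -> delta
Conflict count: 0

Answer: 0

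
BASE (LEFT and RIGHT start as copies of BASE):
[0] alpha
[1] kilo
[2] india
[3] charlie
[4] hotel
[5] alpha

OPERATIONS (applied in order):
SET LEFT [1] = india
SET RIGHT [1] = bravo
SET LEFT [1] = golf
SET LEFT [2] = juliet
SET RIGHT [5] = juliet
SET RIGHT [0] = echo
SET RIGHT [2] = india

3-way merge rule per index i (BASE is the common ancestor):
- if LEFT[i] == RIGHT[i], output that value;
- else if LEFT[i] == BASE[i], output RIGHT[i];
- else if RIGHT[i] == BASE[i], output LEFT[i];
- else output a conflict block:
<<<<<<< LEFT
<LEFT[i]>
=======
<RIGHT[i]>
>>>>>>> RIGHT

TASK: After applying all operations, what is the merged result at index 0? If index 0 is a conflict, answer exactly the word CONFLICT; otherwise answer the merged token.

Answer: echo

Derivation:
Final LEFT:  [alpha, golf, juliet, charlie, hotel, alpha]
Final RIGHT: [echo, bravo, india, charlie, hotel, juliet]
i=0: L=alpha=BASE, R=echo -> take RIGHT -> echo
i=1: BASE=kilo L=golf R=bravo all differ -> CONFLICT
i=2: L=juliet, R=india=BASE -> take LEFT -> juliet
i=3: L=charlie R=charlie -> agree -> charlie
i=4: L=hotel R=hotel -> agree -> hotel
i=5: L=alpha=BASE, R=juliet -> take RIGHT -> juliet
Index 0 -> echo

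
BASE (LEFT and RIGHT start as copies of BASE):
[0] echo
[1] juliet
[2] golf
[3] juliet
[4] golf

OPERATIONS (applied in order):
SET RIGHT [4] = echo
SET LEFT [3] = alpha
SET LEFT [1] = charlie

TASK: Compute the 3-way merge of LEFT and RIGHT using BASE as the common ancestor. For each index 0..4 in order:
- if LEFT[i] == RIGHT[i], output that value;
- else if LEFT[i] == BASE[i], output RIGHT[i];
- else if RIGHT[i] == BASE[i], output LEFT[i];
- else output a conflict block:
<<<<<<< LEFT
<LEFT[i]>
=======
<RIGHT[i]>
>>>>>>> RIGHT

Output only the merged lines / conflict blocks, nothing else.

Final LEFT:  [echo, charlie, golf, alpha, golf]
Final RIGHT: [echo, juliet, golf, juliet, echo]
i=0: L=echo R=echo -> agree -> echo
i=1: L=charlie, R=juliet=BASE -> take LEFT -> charlie
i=2: L=golf R=golf -> agree -> golf
i=3: L=alpha, R=juliet=BASE -> take LEFT -> alpha
i=4: L=golf=BASE, R=echo -> take RIGHT -> echo

Answer: echo
charlie
golf
alpha
echo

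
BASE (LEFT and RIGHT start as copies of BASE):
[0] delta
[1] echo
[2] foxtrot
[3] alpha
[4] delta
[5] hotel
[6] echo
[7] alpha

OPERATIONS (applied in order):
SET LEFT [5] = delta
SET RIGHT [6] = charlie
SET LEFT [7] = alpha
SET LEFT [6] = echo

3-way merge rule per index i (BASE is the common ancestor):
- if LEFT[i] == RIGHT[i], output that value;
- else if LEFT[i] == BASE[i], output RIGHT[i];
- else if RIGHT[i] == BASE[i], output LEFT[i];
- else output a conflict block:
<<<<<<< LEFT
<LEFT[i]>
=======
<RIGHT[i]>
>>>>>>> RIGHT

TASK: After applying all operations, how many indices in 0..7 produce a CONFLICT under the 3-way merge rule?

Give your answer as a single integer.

Final LEFT:  [delta, echo, foxtrot, alpha, delta, delta, echo, alpha]
Final RIGHT: [delta, echo, foxtrot, alpha, delta, hotel, charlie, alpha]
i=0: L=delta R=delta -> agree -> delta
i=1: L=echo R=echo -> agree -> echo
i=2: L=foxtrot R=foxtrot -> agree -> foxtrot
i=3: L=alpha R=alpha -> agree -> alpha
i=4: L=delta R=delta -> agree -> delta
i=5: L=delta, R=hotel=BASE -> take LEFT -> delta
i=6: L=echo=BASE, R=charlie -> take RIGHT -> charlie
i=7: L=alpha R=alpha -> agree -> alpha
Conflict count: 0

Answer: 0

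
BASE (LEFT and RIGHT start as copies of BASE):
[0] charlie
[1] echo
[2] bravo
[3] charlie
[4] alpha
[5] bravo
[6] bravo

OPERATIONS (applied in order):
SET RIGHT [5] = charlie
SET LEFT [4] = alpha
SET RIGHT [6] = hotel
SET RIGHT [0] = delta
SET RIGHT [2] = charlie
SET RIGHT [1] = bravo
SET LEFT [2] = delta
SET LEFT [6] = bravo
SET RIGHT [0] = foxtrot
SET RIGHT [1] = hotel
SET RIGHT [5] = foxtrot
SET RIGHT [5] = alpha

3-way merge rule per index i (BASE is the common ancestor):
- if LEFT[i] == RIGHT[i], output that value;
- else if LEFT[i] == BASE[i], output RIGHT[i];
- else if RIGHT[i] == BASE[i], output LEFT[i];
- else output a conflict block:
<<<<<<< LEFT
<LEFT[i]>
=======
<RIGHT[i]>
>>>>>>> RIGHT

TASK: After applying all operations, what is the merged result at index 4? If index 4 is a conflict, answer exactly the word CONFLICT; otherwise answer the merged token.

Answer: alpha

Derivation:
Final LEFT:  [charlie, echo, delta, charlie, alpha, bravo, bravo]
Final RIGHT: [foxtrot, hotel, charlie, charlie, alpha, alpha, hotel]
i=0: L=charlie=BASE, R=foxtrot -> take RIGHT -> foxtrot
i=1: L=echo=BASE, R=hotel -> take RIGHT -> hotel
i=2: BASE=bravo L=delta R=charlie all differ -> CONFLICT
i=3: L=charlie R=charlie -> agree -> charlie
i=4: L=alpha R=alpha -> agree -> alpha
i=5: L=bravo=BASE, R=alpha -> take RIGHT -> alpha
i=6: L=bravo=BASE, R=hotel -> take RIGHT -> hotel
Index 4 -> alpha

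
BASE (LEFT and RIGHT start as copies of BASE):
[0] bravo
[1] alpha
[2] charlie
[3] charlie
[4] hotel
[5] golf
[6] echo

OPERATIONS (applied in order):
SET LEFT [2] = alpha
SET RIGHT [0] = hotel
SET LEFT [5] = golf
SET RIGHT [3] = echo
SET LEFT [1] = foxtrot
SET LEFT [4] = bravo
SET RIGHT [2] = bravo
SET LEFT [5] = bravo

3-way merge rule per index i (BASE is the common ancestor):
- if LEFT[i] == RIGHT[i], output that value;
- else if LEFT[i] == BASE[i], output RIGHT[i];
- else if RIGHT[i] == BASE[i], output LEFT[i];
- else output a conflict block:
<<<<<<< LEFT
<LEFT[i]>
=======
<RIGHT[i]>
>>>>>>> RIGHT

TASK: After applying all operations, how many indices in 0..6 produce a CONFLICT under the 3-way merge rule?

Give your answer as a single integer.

Final LEFT:  [bravo, foxtrot, alpha, charlie, bravo, bravo, echo]
Final RIGHT: [hotel, alpha, bravo, echo, hotel, golf, echo]
i=0: L=bravo=BASE, R=hotel -> take RIGHT -> hotel
i=1: L=foxtrot, R=alpha=BASE -> take LEFT -> foxtrot
i=2: BASE=charlie L=alpha R=bravo all differ -> CONFLICT
i=3: L=charlie=BASE, R=echo -> take RIGHT -> echo
i=4: L=bravo, R=hotel=BASE -> take LEFT -> bravo
i=5: L=bravo, R=golf=BASE -> take LEFT -> bravo
i=6: L=echo R=echo -> agree -> echo
Conflict count: 1

Answer: 1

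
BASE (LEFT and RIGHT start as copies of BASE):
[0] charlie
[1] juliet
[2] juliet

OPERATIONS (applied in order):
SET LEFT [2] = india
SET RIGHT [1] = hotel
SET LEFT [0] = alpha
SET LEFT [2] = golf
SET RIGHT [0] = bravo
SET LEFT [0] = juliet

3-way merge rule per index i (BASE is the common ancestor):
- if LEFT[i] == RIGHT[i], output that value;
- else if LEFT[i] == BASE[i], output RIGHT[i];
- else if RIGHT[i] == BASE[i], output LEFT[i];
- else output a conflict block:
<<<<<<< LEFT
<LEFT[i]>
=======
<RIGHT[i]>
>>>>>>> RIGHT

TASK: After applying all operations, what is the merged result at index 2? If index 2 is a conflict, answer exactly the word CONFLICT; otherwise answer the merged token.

Answer: golf

Derivation:
Final LEFT:  [juliet, juliet, golf]
Final RIGHT: [bravo, hotel, juliet]
i=0: BASE=charlie L=juliet R=bravo all differ -> CONFLICT
i=1: L=juliet=BASE, R=hotel -> take RIGHT -> hotel
i=2: L=golf, R=juliet=BASE -> take LEFT -> golf
Index 2 -> golf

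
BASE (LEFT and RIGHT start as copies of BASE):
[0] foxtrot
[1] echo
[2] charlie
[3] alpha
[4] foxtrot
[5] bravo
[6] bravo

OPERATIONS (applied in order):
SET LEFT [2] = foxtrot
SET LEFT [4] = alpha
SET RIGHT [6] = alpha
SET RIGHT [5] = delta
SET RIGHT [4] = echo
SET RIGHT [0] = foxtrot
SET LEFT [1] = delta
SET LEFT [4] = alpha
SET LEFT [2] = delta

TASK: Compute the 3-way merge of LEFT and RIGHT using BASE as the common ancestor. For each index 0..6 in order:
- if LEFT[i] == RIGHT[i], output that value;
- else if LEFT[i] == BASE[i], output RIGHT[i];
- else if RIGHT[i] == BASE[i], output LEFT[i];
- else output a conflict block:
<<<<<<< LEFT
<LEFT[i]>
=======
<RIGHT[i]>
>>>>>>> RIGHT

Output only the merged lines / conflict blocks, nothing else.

Answer: foxtrot
delta
delta
alpha
<<<<<<< LEFT
alpha
=======
echo
>>>>>>> RIGHT
delta
alpha

Derivation:
Final LEFT:  [foxtrot, delta, delta, alpha, alpha, bravo, bravo]
Final RIGHT: [foxtrot, echo, charlie, alpha, echo, delta, alpha]
i=0: L=foxtrot R=foxtrot -> agree -> foxtrot
i=1: L=delta, R=echo=BASE -> take LEFT -> delta
i=2: L=delta, R=charlie=BASE -> take LEFT -> delta
i=3: L=alpha R=alpha -> agree -> alpha
i=4: BASE=foxtrot L=alpha R=echo all differ -> CONFLICT
i=5: L=bravo=BASE, R=delta -> take RIGHT -> delta
i=6: L=bravo=BASE, R=alpha -> take RIGHT -> alpha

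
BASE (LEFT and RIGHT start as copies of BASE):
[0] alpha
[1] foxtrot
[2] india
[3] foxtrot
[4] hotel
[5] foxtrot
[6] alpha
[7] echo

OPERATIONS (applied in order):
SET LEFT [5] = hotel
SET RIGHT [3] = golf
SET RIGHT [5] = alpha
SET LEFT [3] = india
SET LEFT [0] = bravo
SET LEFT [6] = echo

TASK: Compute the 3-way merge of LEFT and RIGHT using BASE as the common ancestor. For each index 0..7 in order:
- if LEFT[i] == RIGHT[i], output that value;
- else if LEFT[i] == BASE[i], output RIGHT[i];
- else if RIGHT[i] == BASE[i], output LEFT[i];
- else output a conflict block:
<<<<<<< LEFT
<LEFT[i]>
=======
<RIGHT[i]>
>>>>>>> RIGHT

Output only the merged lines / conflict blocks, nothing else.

Answer: bravo
foxtrot
india
<<<<<<< LEFT
india
=======
golf
>>>>>>> RIGHT
hotel
<<<<<<< LEFT
hotel
=======
alpha
>>>>>>> RIGHT
echo
echo

Derivation:
Final LEFT:  [bravo, foxtrot, india, india, hotel, hotel, echo, echo]
Final RIGHT: [alpha, foxtrot, india, golf, hotel, alpha, alpha, echo]
i=0: L=bravo, R=alpha=BASE -> take LEFT -> bravo
i=1: L=foxtrot R=foxtrot -> agree -> foxtrot
i=2: L=india R=india -> agree -> india
i=3: BASE=foxtrot L=india R=golf all differ -> CONFLICT
i=4: L=hotel R=hotel -> agree -> hotel
i=5: BASE=foxtrot L=hotel R=alpha all differ -> CONFLICT
i=6: L=echo, R=alpha=BASE -> take LEFT -> echo
i=7: L=echo R=echo -> agree -> echo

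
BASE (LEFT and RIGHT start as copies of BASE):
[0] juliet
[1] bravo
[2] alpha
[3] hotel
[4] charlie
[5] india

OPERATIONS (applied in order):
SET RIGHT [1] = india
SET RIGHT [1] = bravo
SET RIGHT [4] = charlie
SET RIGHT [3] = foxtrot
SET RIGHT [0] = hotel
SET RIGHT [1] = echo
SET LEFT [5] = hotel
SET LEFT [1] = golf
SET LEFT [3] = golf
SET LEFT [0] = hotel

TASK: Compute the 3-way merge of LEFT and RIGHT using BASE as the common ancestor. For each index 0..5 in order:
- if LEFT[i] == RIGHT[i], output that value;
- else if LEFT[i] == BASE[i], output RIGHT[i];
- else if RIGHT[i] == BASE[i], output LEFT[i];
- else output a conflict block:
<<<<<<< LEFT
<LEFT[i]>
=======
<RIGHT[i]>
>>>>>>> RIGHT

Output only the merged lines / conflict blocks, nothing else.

Final LEFT:  [hotel, golf, alpha, golf, charlie, hotel]
Final RIGHT: [hotel, echo, alpha, foxtrot, charlie, india]
i=0: L=hotel R=hotel -> agree -> hotel
i=1: BASE=bravo L=golf R=echo all differ -> CONFLICT
i=2: L=alpha R=alpha -> agree -> alpha
i=3: BASE=hotel L=golf R=foxtrot all differ -> CONFLICT
i=4: L=charlie R=charlie -> agree -> charlie
i=5: L=hotel, R=india=BASE -> take LEFT -> hotel

Answer: hotel
<<<<<<< LEFT
golf
=======
echo
>>>>>>> RIGHT
alpha
<<<<<<< LEFT
golf
=======
foxtrot
>>>>>>> RIGHT
charlie
hotel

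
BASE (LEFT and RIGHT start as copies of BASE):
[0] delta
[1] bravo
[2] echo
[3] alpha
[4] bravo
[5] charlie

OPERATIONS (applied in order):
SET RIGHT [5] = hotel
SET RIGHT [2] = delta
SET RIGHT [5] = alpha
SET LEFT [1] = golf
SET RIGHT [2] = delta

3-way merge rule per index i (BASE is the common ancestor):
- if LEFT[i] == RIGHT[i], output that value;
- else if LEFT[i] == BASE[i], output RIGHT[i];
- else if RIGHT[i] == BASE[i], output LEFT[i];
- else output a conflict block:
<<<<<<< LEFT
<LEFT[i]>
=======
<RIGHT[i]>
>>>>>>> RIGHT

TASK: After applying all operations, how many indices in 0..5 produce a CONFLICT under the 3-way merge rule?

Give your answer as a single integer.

Answer: 0

Derivation:
Final LEFT:  [delta, golf, echo, alpha, bravo, charlie]
Final RIGHT: [delta, bravo, delta, alpha, bravo, alpha]
i=0: L=delta R=delta -> agree -> delta
i=1: L=golf, R=bravo=BASE -> take LEFT -> golf
i=2: L=echo=BASE, R=delta -> take RIGHT -> delta
i=3: L=alpha R=alpha -> agree -> alpha
i=4: L=bravo R=bravo -> agree -> bravo
i=5: L=charlie=BASE, R=alpha -> take RIGHT -> alpha
Conflict count: 0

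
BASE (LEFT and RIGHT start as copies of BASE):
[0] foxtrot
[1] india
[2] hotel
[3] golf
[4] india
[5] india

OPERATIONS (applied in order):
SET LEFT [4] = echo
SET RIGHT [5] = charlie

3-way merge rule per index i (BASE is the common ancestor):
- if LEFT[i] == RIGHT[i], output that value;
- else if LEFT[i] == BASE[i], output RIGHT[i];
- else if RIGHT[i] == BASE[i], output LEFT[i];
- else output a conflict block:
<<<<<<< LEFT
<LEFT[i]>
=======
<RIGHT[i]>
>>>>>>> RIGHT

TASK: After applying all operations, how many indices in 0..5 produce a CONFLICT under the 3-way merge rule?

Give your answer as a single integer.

Answer: 0

Derivation:
Final LEFT:  [foxtrot, india, hotel, golf, echo, india]
Final RIGHT: [foxtrot, india, hotel, golf, india, charlie]
i=0: L=foxtrot R=foxtrot -> agree -> foxtrot
i=1: L=india R=india -> agree -> india
i=2: L=hotel R=hotel -> agree -> hotel
i=3: L=golf R=golf -> agree -> golf
i=4: L=echo, R=india=BASE -> take LEFT -> echo
i=5: L=india=BASE, R=charlie -> take RIGHT -> charlie
Conflict count: 0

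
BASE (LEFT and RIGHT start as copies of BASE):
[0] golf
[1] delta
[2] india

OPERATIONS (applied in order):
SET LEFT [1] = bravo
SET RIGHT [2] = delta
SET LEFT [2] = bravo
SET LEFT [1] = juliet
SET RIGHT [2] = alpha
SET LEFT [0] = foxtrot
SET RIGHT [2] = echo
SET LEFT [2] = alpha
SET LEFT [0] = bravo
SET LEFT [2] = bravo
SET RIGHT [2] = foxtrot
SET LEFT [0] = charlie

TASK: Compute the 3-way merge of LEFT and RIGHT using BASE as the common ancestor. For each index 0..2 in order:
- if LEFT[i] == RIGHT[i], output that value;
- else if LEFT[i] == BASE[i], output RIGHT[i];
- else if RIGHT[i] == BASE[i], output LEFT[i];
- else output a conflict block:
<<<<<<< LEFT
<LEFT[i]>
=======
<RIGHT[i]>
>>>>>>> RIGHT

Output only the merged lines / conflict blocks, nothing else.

Answer: charlie
juliet
<<<<<<< LEFT
bravo
=======
foxtrot
>>>>>>> RIGHT

Derivation:
Final LEFT:  [charlie, juliet, bravo]
Final RIGHT: [golf, delta, foxtrot]
i=0: L=charlie, R=golf=BASE -> take LEFT -> charlie
i=1: L=juliet, R=delta=BASE -> take LEFT -> juliet
i=2: BASE=india L=bravo R=foxtrot all differ -> CONFLICT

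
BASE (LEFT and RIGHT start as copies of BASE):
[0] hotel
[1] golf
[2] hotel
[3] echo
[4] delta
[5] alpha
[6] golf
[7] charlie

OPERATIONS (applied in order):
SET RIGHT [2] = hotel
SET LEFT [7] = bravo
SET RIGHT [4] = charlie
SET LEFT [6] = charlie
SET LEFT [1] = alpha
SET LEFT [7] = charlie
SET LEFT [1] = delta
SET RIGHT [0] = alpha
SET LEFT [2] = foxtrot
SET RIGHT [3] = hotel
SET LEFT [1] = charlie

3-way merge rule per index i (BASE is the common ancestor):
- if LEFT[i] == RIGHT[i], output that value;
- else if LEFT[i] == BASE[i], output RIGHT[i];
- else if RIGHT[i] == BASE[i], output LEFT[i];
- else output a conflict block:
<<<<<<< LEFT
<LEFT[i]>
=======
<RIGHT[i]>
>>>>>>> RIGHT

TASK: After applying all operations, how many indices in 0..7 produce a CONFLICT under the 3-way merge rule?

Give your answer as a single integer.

Final LEFT:  [hotel, charlie, foxtrot, echo, delta, alpha, charlie, charlie]
Final RIGHT: [alpha, golf, hotel, hotel, charlie, alpha, golf, charlie]
i=0: L=hotel=BASE, R=alpha -> take RIGHT -> alpha
i=1: L=charlie, R=golf=BASE -> take LEFT -> charlie
i=2: L=foxtrot, R=hotel=BASE -> take LEFT -> foxtrot
i=3: L=echo=BASE, R=hotel -> take RIGHT -> hotel
i=4: L=delta=BASE, R=charlie -> take RIGHT -> charlie
i=5: L=alpha R=alpha -> agree -> alpha
i=6: L=charlie, R=golf=BASE -> take LEFT -> charlie
i=7: L=charlie R=charlie -> agree -> charlie
Conflict count: 0

Answer: 0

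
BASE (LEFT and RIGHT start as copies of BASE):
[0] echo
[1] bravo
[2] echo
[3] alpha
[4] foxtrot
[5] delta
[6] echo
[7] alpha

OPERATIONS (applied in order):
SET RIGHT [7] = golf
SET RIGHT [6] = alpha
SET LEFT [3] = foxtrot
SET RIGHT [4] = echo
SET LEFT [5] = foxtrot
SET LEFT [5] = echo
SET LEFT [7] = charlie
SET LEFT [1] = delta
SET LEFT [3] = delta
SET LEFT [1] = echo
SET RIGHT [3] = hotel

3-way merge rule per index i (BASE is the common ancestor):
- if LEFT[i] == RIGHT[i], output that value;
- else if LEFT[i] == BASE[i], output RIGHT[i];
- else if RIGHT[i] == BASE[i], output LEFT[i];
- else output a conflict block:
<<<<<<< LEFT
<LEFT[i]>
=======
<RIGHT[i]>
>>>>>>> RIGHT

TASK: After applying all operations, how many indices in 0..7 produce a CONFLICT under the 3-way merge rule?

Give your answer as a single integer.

Answer: 2

Derivation:
Final LEFT:  [echo, echo, echo, delta, foxtrot, echo, echo, charlie]
Final RIGHT: [echo, bravo, echo, hotel, echo, delta, alpha, golf]
i=0: L=echo R=echo -> agree -> echo
i=1: L=echo, R=bravo=BASE -> take LEFT -> echo
i=2: L=echo R=echo -> agree -> echo
i=3: BASE=alpha L=delta R=hotel all differ -> CONFLICT
i=4: L=foxtrot=BASE, R=echo -> take RIGHT -> echo
i=5: L=echo, R=delta=BASE -> take LEFT -> echo
i=6: L=echo=BASE, R=alpha -> take RIGHT -> alpha
i=7: BASE=alpha L=charlie R=golf all differ -> CONFLICT
Conflict count: 2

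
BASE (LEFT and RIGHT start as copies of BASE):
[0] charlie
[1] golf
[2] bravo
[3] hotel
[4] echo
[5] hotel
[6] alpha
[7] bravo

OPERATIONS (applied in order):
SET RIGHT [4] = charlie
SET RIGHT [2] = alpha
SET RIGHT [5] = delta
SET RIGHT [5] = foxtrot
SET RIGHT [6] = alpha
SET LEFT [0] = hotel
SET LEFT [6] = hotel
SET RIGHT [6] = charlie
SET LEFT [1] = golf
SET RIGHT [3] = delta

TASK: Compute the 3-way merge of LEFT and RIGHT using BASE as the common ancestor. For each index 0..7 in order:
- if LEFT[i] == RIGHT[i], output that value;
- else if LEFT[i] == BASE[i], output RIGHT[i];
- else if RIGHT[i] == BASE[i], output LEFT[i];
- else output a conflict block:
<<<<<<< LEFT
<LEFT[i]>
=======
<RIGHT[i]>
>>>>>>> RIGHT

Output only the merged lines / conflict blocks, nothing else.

Final LEFT:  [hotel, golf, bravo, hotel, echo, hotel, hotel, bravo]
Final RIGHT: [charlie, golf, alpha, delta, charlie, foxtrot, charlie, bravo]
i=0: L=hotel, R=charlie=BASE -> take LEFT -> hotel
i=1: L=golf R=golf -> agree -> golf
i=2: L=bravo=BASE, R=alpha -> take RIGHT -> alpha
i=3: L=hotel=BASE, R=delta -> take RIGHT -> delta
i=4: L=echo=BASE, R=charlie -> take RIGHT -> charlie
i=5: L=hotel=BASE, R=foxtrot -> take RIGHT -> foxtrot
i=6: BASE=alpha L=hotel R=charlie all differ -> CONFLICT
i=7: L=bravo R=bravo -> agree -> bravo

Answer: hotel
golf
alpha
delta
charlie
foxtrot
<<<<<<< LEFT
hotel
=======
charlie
>>>>>>> RIGHT
bravo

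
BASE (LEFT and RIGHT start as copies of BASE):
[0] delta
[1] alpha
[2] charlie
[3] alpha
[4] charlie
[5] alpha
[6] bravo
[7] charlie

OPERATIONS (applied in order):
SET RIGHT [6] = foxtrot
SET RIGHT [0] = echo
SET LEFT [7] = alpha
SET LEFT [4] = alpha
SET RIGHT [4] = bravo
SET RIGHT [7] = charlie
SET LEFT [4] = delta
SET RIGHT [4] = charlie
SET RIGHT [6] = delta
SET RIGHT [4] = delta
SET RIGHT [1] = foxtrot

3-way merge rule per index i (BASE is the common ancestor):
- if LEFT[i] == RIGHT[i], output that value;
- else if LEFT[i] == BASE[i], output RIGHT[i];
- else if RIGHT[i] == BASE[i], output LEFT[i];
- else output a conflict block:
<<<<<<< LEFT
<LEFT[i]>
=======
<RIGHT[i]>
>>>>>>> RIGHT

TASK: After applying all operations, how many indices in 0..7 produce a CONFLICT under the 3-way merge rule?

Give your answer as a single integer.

Answer: 0

Derivation:
Final LEFT:  [delta, alpha, charlie, alpha, delta, alpha, bravo, alpha]
Final RIGHT: [echo, foxtrot, charlie, alpha, delta, alpha, delta, charlie]
i=0: L=delta=BASE, R=echo -> take RIGHT -> echo
i=1: L=alpha=BASE, R=foxtrot -> take RIGHT -> foxtrot
i=2: L=charlie R=charlie -> agree -> charlie
i=3: L=alpha R=alpha -> agree -> alpha
i=4: L=delta R=delta -> agree -> delta
i=5: L=alpha R=alpha -> agree -> alpha
i=6: L=bravo=BASE, R=delta -> take RIGHT -> delta
i=7: L=alpha, R=charlie=BASE -> take LEFT -> alpha
Conflict count: 0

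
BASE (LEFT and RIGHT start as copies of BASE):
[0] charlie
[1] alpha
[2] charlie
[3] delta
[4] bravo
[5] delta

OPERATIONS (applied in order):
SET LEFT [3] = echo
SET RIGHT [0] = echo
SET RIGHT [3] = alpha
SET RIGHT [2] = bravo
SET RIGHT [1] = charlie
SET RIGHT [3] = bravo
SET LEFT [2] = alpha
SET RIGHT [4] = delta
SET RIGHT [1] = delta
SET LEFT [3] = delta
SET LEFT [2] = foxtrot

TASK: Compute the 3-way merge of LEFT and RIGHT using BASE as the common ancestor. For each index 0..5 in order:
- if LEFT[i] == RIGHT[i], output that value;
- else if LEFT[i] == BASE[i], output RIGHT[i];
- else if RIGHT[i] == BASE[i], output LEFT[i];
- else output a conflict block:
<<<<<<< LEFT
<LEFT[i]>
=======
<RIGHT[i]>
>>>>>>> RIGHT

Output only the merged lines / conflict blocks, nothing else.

Final LEFT:  [charlie, alpha, foxtrot, delta, bravo, delta]
Final RIGHT: [echo, delta, bravo, bravo, delta, delta]
i=0: L=charlie=BASE, R=echo -> take RIGHT -> echo
i=1: L=alpha=BASE, R=delta -> take RIGHT -> delta
i=2: BASE=charlie L=foxtrot R=bravo all differ -> CONFLICT
i=3: L=delta=BASE, R=bravo -> take RIGHT -> bravo
i=4: L=bravo=BASE, R=delta -> take RIGHT -> delta
i=5: L=delta R=delta -> agree -> delta

Answer: echo
delta
<<<<<<< LEFT
foxtrot
=======
bravo
>>>>>>> RIGHT
bravo
delta
delta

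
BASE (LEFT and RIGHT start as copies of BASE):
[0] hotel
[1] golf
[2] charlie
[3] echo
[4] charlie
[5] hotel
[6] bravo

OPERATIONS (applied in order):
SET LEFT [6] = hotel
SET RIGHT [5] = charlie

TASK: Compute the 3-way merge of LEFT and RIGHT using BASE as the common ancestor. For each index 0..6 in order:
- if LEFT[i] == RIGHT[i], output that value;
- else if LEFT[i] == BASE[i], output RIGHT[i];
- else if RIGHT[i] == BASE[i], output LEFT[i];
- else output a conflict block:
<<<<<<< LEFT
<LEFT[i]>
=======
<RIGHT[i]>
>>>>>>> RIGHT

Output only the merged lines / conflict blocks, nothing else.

Answer: hotel
golf
charlie
echo
charlie
charlie
hotel

Derivation:
Final LEFT:  [hotel, golf, charlie, echo, charlie, hotel, hotel]
Final RIGHT: [hotel, golf, charlie, echo, charlie, charlie, bravo]
i=0: L=hotel R=hotel -> agree -> hotel
i=1: L=golf R=golf -> agree -> golf
i=2: L=charlie R=charlie -> agree -> charlie
i=3: L=echo R=echo -> agree -> echo
i=4: L=charlie R=charlie -> agree -> charlie
i=5: L=hotel=BASE, R=charlie -> take RIGHT -> charlie
i=6: L=hotel, R=bravo=BASE -> take LEFT -> hotel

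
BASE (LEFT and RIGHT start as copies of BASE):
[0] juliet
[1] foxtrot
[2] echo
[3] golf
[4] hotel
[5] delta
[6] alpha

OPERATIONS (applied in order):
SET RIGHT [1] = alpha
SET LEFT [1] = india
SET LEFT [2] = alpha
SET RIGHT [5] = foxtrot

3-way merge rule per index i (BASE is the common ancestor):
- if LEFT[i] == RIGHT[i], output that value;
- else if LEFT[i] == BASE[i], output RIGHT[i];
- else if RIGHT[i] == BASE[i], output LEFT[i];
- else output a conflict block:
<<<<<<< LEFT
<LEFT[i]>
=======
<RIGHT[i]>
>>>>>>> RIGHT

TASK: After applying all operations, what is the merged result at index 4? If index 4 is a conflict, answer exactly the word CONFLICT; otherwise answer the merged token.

Answer: hotel

Derivation:
Final LEFT:  [juliet, india, alpha, golf, hotel, delta, alpha]
Final RIGHT: [juliet, alpha, echo, golf, hotel, foxtrot, alpha]
i=0: L=juliet R=juliet -> agree -> juliet
i=1: BASE=foxtrot L=india R=alpha all differ -> CONFLICT
i=2: L=alpha, R=echo=BASE -> take LEFT -> alpha
i=3: L=golf R=golf -> agree -> golf
i=4: L=hotel R=hotel -> agree -> hotel
i=5: L=delta=BASE, R=foxtrot -> take RIGHT -> foxtrot
i=6: L=alpha R=alpha -> agree -> alpha
Index 4 -> hotel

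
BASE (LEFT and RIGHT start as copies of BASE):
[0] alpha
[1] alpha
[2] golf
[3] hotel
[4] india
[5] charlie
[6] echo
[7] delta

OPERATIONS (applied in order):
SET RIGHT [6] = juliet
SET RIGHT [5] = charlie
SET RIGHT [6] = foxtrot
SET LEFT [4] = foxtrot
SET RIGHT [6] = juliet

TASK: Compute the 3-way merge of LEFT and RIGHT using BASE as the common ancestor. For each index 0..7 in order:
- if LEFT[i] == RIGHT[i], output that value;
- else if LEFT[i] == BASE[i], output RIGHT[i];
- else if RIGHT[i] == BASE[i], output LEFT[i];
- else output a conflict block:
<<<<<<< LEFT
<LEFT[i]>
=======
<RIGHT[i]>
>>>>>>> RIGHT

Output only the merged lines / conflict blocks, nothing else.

Final LEFT:  [alpha, alpha, golf, hotel, foxtrot, charlie, echo, delta]
Final RIGHT: [alpha, alpha, golf, hotel, india, charlie, juliet, delta]
i=0: L=alpha R=alpha -> agree -> alpha
i=1: L=alpha R=alpha -> agree -> alpha
i=2: L=golf R=golf -> agree -> golf
i=3: L=hotel R=hotel -> agree -> hotel
i=4: L=foxtrot, R=india=BASE -> take LEFT -> foxtrot
i=5: L=charlie R=charlie -> agree -> charlie
i=6: L=echo=BASE, R=juliet -> take RIGHT -> juliet
i=7: L=delta R=delta -> agree -> delta

Answer: alpha
alpha
golf
hotel
foxtrot
charlie
juliet
delta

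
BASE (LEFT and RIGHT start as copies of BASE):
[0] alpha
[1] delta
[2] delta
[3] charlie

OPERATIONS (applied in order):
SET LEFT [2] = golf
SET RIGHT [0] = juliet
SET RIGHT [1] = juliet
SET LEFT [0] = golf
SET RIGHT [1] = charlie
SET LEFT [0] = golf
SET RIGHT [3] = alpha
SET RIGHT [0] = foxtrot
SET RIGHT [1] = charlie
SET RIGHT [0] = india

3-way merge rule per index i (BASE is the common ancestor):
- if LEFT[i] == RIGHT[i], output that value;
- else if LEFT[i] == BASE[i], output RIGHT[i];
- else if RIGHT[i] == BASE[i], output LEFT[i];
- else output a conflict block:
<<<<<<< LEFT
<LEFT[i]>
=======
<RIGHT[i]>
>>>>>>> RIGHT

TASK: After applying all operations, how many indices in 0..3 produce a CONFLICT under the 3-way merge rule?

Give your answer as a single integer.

Answer: 1

Derivation:
Final LEFT:  [golf, delta, golf, charlie]
Final RIGHT: [india, charlie, delta, alpha]
i=0: BASE=alpha L=golf R=india all differ -> CONFLICT
i=1: L=delta=BASE, R=charlie -> take RIGHT -> charlie
i=2: L=golf, R=delta=BASE -> take LEFT -> golf
i=3: L=charlie=BASE, R=alpha -> take RIGHT -> alpha
Conflict count: 1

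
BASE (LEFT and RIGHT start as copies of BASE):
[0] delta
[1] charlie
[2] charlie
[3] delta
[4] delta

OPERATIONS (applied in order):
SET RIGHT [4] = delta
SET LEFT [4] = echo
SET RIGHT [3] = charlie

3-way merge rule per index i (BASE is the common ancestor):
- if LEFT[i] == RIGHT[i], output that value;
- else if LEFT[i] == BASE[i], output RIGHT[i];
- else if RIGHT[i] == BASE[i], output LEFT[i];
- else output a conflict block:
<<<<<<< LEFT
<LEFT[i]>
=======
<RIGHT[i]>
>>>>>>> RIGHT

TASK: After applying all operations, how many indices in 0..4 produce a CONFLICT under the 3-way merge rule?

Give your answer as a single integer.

Answer: 0

Derivation:
Final LEFT:  [delta, charlie, charlie, delta, echo]
Final RIGHT: [delta, charlie, charlie, charlie, delta]
i=0: L=delta R=delta -> agree -> delta
i=1: L=charlie R=charlie -> agree -> charlie
i=2: L=charlie R=charlie -> agree -> charlie
i=3: L=delta=BASE, R=charlie -> take RIGHT -> charlie
i=4: L=echo, R=delta=BASE -> take LEFT -> echo
Conflict count: 0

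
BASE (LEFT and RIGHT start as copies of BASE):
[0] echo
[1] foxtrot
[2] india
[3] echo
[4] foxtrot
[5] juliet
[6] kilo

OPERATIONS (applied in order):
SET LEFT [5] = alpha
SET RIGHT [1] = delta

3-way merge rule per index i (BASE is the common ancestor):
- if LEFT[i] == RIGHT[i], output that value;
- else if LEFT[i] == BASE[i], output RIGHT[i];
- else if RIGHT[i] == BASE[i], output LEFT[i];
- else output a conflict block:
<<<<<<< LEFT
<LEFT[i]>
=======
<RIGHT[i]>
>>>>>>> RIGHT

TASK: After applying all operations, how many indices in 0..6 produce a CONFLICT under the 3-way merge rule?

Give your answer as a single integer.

Final LEFT:  [echo, foxtrot, india, echo, foxtrot, alpha, kilo]
Final RIGHT: [echo, delta, india, echo, foxtrot, juliet, kilo]
i=0: L=echo R=echo -> agree -> echo
i=1: L=foxtrot=BASE, R=delta -> take RIGHT -> delta
i=2: L=india R=india -> agree -> india
i=3: L=echo R=echo -> agree -> echo
i=4: L=foxtrot R=foxtrot -> agree -> foxtrot
i=5: L=alpha, R=juliet=BASE -> take LEFT -> alpha
i=6: L=kilo R=kilo -> agree -> kilo
Conflict count: 0

Answer: 0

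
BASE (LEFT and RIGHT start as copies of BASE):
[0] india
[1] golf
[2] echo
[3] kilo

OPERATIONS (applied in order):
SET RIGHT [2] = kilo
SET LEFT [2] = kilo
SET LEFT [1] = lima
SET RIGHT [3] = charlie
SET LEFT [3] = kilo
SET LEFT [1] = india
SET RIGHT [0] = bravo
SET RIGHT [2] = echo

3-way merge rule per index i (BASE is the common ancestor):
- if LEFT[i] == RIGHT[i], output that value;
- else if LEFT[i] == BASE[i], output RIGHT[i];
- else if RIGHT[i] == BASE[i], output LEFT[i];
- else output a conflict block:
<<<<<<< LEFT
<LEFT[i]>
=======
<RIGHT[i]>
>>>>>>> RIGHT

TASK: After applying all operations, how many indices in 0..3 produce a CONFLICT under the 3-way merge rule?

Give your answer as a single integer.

Final LEFT:  [india, india, kilo, kilo]
Final RIGHT: [bravo, golf, echo, charlie]
i=0: L=india=BASE, R=bravo -> take RIGHT -> bravo
i=1: L=india, R=golf=BASE -> take LEFT -> india
i=2: L=kilo, R=echo=BASE -> take LEFT -> kilo
i=3: L=kilo=BASE, R=charlie -> take RIGHT -> charlie
Conflict count: 0

Answer: 0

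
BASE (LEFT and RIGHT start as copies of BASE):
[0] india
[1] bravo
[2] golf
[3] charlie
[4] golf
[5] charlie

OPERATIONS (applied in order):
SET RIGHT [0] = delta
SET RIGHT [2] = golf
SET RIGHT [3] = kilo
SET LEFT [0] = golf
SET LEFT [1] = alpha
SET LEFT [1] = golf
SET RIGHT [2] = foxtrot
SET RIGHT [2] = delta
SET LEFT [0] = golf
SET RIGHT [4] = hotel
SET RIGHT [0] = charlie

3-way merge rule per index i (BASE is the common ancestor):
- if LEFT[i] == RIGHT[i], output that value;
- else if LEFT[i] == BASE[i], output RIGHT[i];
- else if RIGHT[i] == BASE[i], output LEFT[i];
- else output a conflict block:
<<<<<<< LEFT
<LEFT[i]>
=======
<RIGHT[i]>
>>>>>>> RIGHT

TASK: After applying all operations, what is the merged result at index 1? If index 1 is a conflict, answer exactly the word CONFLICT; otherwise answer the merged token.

Answer: golf

Derivation:
Final LEFT:  [golf, golf, golf, charlie, golf, charlie]
Final RIGHT: [charlie, bravo, delta, kilo, hotel, charlie]
i=0: BASE=india L=golf R=charlie all differ -> CONFLICT
i=1: L=golf, R=bravo=BASE -> take LEFT -> golf
i=2: L=golf=BASE, R=delta -> take RIGHT -> delta
i=3: L=charlie=BASE, R=kilo -> take RIGHT -> kilo
i=4: L=golf=BASE, R=hotel -> take RIGHT -> hotel
i=5: L=charlie R=charlie -> agree -> charlie
Index 1 -> golf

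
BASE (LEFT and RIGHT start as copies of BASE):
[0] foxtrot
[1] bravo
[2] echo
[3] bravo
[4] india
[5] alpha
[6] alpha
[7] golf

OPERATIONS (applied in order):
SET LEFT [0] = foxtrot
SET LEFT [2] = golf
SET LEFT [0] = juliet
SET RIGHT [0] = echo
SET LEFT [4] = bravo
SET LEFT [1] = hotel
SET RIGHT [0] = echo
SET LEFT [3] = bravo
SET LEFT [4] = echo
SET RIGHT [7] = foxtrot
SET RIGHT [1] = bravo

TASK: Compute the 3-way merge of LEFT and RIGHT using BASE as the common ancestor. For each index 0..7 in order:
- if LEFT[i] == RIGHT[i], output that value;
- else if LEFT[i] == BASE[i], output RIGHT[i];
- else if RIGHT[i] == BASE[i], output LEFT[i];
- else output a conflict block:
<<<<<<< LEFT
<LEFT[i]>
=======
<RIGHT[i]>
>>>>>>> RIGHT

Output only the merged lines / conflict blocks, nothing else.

Answer: <<<<<<< LEFT
juliet
=======
echo
>>>>>>> RIGHT
hotel
golf
bravo
echo
alpha
alpha
foxtrot

Derivation:
Final LEFT:  [juliet, hotel, golf, bravo, echo, alpha, alpha, golf]
Final RIGHT: [echo, bravo, echo, bravo, india, alpha, alpha, foxtrot]
i=0: BASE=foxtrot L=juliet R=echo all differ -> CONFLICT
i=1: L=hotel, R=bravo=BASE -> take LEFT -> hotel
i=2: L=golf, R=echo=BASE -> take LEFT -> golf
i=3: L=bravo R=bravo -> agree -> bravo
i=4: L=echo, R=india=BASE -> take LEFT -> echo
i=5: L=alpha R=alpha -> agree -> alpha
i=6: L=alpha R=alpha -> agree -> alpha
i=7: L=golf=BASE, R=foxtrot -> take RIGHT -> foxtrot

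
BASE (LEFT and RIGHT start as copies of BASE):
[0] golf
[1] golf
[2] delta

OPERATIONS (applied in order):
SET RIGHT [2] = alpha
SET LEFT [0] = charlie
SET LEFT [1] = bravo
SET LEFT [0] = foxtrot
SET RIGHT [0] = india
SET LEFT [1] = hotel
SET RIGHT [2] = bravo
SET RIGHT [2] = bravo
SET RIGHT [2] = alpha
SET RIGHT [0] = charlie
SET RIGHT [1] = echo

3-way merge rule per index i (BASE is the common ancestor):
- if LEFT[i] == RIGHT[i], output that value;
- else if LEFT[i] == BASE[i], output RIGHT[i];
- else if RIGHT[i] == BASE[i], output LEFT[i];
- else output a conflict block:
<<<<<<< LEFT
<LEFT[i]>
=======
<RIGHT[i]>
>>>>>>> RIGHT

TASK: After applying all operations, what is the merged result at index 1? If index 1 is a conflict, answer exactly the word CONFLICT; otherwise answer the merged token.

Answer: CONFLICT

Derivation:
Final LEFT:  [foxtrot, hotel, delta]
Final RIGHT: [charlie, echo, alpha]
i=0: BASE=golf L=foxtrot R=charlie all differ -> CONFLICT
i=1: BASE=golf L=hotel R=echo all differ -> CONFLICT
i=2: L=delta=BASE, R=alpha -> take RIGHT -> alpha
Index 1 -> CONFLICT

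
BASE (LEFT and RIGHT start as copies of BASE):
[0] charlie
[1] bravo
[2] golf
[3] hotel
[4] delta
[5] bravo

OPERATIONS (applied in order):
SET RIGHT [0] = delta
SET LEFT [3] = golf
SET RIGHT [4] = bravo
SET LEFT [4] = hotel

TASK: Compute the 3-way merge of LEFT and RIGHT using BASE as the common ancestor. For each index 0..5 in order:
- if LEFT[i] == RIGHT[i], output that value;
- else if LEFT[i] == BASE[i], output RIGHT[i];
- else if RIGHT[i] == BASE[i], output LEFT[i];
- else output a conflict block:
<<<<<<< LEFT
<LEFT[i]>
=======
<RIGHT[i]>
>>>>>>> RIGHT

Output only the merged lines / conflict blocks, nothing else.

Answer: delta
bravo
golf
golf
<<<<<<< LEFT
hotel
=======
bravo
>>>>>>> RIGHT
bravo

Derivation:
Final LEFT:  [charlie, bravo, golf, golf, hotel, bravo]
Final RIGHT: [delta, bravo, golf, hotel, bravo, bravo]
i=0: L=charlie=BASE, R=delta -> take RIGHT -> delta
i=1: L=bravo R=bravo -> agree -> bravo
i=2: L=golf R=golf -> agree -> golf
i=3: L=golf, R=hotel=BASE -> take LEFT -> golf
i=4: BASE=delta L=hotel R=bravo all differ -> CONFLICT
i=5: L=bravo R=bravo -> agree -> bravo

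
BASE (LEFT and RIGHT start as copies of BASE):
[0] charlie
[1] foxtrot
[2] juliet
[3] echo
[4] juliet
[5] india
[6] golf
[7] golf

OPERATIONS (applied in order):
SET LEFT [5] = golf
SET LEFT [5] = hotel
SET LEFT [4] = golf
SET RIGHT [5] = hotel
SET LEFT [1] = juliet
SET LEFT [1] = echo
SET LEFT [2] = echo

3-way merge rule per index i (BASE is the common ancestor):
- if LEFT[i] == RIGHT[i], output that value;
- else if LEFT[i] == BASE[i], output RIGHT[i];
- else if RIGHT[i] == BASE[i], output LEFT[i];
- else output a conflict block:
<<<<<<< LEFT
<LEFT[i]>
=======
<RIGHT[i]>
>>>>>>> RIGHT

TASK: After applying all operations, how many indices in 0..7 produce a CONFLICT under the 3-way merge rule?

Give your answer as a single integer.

Answer: 0

Derivation:
Final LEFT:  [charlie, echo, echo, echo, golf, hotel, golf, golf]
Final RIGHT: [charlie, foxtrot, juliet, echo, juliet, hotel, golf, golf]
i=0: L=charlie R=charlie -> agree -> charlie
i=1: L=echo, R=foxtrot=BASE -> take LEFT -> echo
i=2: L=echo, R=juliet=BASE -> take LEFT -> echo
i=3: L=echo R=echo -> agree -> echo
i=4: L=golf, R=juliet=BASE -> take LEFT -> golf
i=5: L=hotel R=hotel -> agree -> hotel
i=6: L=golf R=golf -> agree -> golf
i=7: L=golf R=golf -> agree -> golf
Conflict count: 0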